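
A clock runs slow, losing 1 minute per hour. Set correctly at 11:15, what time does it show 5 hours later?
For every 60 true minutes, the faulty clock advances 60 - 1 = 59 minutes.
True elapsed: 5 hours = 300 minutes.
Faulty clock advances: 300 x 59/60 = 295 minutes (drift: 5 minutes behind).
Shown time: 11:15 + 295 minutes = 4:10.

Final answer: 4:10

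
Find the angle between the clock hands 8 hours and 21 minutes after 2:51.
First find the time 8 hours and 21 minutes after 2:51.
Total minutes: 2 x 60 + 51 + 8 x 60 + 21 = 672.
672 mod 720 = 672 minutes = 11:12.
Now compute the angle at 11:12:
Hour hand: 11 x 30 + 12 x 0.5 = 336 degrees
Minute hand: 12 x 6 = 72 degrees
Difference: |336 - 72| = 264 degrees
Smaller angle: 360 - 264 = 96 degrees

Final answer: 96 degrees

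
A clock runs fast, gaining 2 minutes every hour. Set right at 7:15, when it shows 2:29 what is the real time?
For every 60 true minutes, the faulty clock advances 62 minutes, so 1 faulty-clock minute corresponds to 60/62 true minutes.
From 7:15 to 2:29 on the faulty dial is 434 minutes.
True elapsed: 434 x 60/62 = 420 minutes = 7 hours.
True time: 7:15 + 7 hours = 2:15.

Final answer: 2:15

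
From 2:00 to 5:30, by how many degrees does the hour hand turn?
The hour hand moves 0.5 degrees per minute.
Time elapsed: 5:30 - 2:00 = 210 minutes
Angular displacement: 210 x 0.5 = 105 degrees

Final answer: 105 degrees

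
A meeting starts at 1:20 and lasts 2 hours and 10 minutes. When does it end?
Starting time: 1:20
Adding 10 minutes to 20 minutes: 20 + 10 = 30 minutes
Adding 2 hours: 1 + 2 = 3
Final time: 3:30

Final answer: 3:30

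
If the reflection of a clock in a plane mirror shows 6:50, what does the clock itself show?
Reflection across the vertical (12-6) axis maps a hand at angle A degrees to (360 - A) degrees, which sends a reading of T minutes past 12:00 to (720 - T) minutes past 12:00.
Mirror reads 6:50 = 410 minutes past 12:00.
Actual time: (720 - 410) mod 720 = 310 minutes = 5:10.

Final answer: 5:10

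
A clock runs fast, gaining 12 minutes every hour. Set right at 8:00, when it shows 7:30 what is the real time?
For every 60 true minutes, the faulty clock advances 72 minutes, so 1 faulty-clock minute corresponds to 60/72 true minutes.
From 8:00 to 7:30 on the faulty dial is 690 minutes.
True elapsed: 690 x 60/72 = 575 minutes = 9 hours and 35 minutes.
True time: 8:00 + 9 hours and 35 minutes = 5:35.

Final answer: 5:35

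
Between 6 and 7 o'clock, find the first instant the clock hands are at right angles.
At t minutes past 6:00, the hour hand is at 30 x 6 + 0.5t degrees and the minute hand is at 6t degrees.
The smaller angle between them is 90 degrees when |30H - 5.5t| = 90 or |30H - 5.5t| = 270.
With H = 6, solve 30 x 6 - 5.5t = +/- target for each target:
  t = (30 x 6 - 90) / 5.5 = 16.36
  t = (30 x 6 + 90) / 5.5 = 49.09
  t = (30 x 6 - 270) / 5.5 = -16.36 (outside (0, 60))
  t = (30 x 6 + 270) / 5.5 = 81.82 (outside (0, 60))
Valid solutions in (0, 60): {16.36, 49.09} minutes.
First occurrence: t = 16.36 minutes.
The hands are at right angles at 16.36 minutes past 6:00.

Final answer: 16.36 minutes past 6:00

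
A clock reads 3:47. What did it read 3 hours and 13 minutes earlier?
Starting time: 3:47 = 227 total minutes past 12:00
Subtracting: 3 hours and 13 minutes = 193 minutes
227 - 193 = 34 minutes
= 34 minutes past 12:00 = 12:34

Final answer: 12:34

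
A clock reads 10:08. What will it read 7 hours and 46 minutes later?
Starting time: 10:08
Adding 46 minutes to 8 minutes: 8 + 46 = 54 minutes
Adding 7 hours: 10 + 7 = 17 - 12 = 5
Final time: 5:54

Final answer: 5:54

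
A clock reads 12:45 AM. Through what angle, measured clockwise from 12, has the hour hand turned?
The hour hand moves 30 degrees per hour and 0.5 degrees per minute.
At 12:45: (0) x 30 + 45 x 0.5 = 0 + 22.5 = 22.5 degrees

Final answer: 22.5 degrees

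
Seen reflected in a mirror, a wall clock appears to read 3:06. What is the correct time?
Reflection across the vertical (12-6) axis maps a hand at angle A degrees to (360 - A) degrees, which sends a reading of T minutes past 12:00 to (720 - T) minutes past 12:00.
Mirror reads 3:06 = 186 minutes past 12:00.
Actual time: (720 - 186) mod 720 = 534 minutes = 8:54.

Final answer: 8:54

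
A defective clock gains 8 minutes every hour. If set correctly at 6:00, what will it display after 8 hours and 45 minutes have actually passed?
For every 60 true minutes, the faulty clock advances 60 + 8 = 68 minutes.
True elapsed: 8 hours and 45 minutes = 525 minutes.
Faulty clock advances: 525 x 68/60 = 595 minutes (drift: 70 minutes ahead).
Shown time: 6:00 + 595 minutes = 3:55.

Final answer: 3:55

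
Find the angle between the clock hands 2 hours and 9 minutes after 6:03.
First find the time 2 hours and 9 minutes after 6:03.
Total minutes: 6 x 60 + 3 + 2 x 60 + 9 = 492.
492 mod 720 = 492 minutes = 8:12.
Now compute the angle at 8:12:
Hour hand: 8 x 30 + 12 x 0.5 = 246 degrees
Minute hand: 12 x 6 = 72 degrees
Difference: |246 - 72| = 174 degrees
The angle is 174 degrees

Final answer: 174 degrees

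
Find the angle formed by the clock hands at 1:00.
Hour hand position: 1 x 30 + 0 x 0.5 = 30 degrees
Minute hand position: 0 x 6 = 0 degrees
Difference: |30 - 0| = 30 degrees
The angle between the hands is 30 degrees

Final answer: 30 degrees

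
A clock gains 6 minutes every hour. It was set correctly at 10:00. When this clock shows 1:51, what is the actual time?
For every 60 true minutes, the faulty clock advances 66 minutes, so 1 faulty-clock minute corresponds to 60/66 true minutes.
From 10:00 to 1:51 on the faulty dial is 231 minutes.
True elapsed: 231 x 60/66 = 210 minutes = 3 hours and 30 minutes.
True time: 10:00 + 3 hours and 30 minutes = 1:30.

Final answer: 1:30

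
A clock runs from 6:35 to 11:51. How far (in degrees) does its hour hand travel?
The hour hand moves 0.5 degrees per minute.
Time elapsed: 11:51 - 6:35 = 316 minutes
Angular displacement: 316 x 0.5 = 158 degrees

Final answer: 158 degrees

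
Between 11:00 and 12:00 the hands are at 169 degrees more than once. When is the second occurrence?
At t minutes past 11:00, the hour hand is at 30 x 11 + 0.5t degrees and the minute hand is at 6t degrees.
The smaller angle between them is 169 degrees when |30H - 5.5t| = 169 or |30H - 5.5t| = 191.
With H = 11, solve 30 x 11 - 5.5t = +/- target for each target:
  t = (30 x 11 - 169) / 5.5 = 29.27
  t = (30 x 11 + 169) / 5.5 = 90.73 (outside (0, 60))
  t = (30 x 11 - 191) / 5.5 = 25.27
  t = (30 x 11 + 191) / 5.5 = 94.73 (outside (0, 60))
Valid solutions in (0, 60): {25.27, 29.27} minutes.
The second occurrence is t = 29.27 minutes.
The hands form a 169-degree angle at 29.27 minutes past 11:00.

Final answer: 29.27 minutes past 11:00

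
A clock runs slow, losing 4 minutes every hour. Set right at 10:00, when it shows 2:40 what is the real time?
For every 60 true minutes, the faulty clock advances 56 minutes, so 1 faulty-clock minute corresponds to 60/56 true minutes.
From 10:00 to 2:40 on the faulty dial is 280 minutes.
True elapsed: 280 x 60/56 = 300 minutes = 5 hours.
True time: 10:00 + 5 hours = 3:00.

Final answer: 3:00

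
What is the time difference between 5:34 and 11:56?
From 5:34 to 11:56:
(11 x 60 + 56) - (5 x 60 + 34) = 716 - 334 = 382 minutes
= 6 hours and 22 minutes

Final answer: 6 hours and 22 minutes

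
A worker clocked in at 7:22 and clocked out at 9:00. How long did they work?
From 7:22 to 9:00:
(9 x 60 + 0) - (7 x 60 + 22) = 540 - 442 = 98 minutes
= 1 hour and 38 minutes

Final answer: 1 hour and 38 minutes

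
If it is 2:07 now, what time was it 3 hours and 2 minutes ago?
Starting time: 2:07 = 127 total minutes past 12:00
Subtracting: 3 hours and 2 minutes = 182 minutes
127 - 182 = -55 (negative, add 12 hours = 720) = 665 minutes
= 11 hours and 5 minutes past 12:00 = 11:05

Final answer: 11:05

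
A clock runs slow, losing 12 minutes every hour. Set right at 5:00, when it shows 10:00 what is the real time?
For every 60 true minutes, the faulty clock advances 48 minutes, so 1 faulty-clock minute corresponds to 60/48 true minutes.
From 5:00 to 10:00 on the faulty dial is 300 minutes.
True elapsed: 300 x 60/48 = 375 minutes = 6 hours and 15 minutes.
True time: 5:00 + 6 hours and 15 minutes = 11:15.

Final answer: 11:15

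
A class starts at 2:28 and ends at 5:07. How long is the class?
From 2:28 to 5:07:
(5 x 60 + 7) - (2 x 60 + 28) = 307 - 148 = 159 minutes
= 2 hours and 39 minutes

Final answer: 2 hours and 39 minutes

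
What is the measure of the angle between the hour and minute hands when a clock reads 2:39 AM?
Hour hand position: 2 x 30 + 39 x 0.5 = 79.5 degrees
Minute hand position: 39 x 6 = 234 degrees
Difference: |79.5 - 234| = 154.5 degrees
The angle between the hands is 154.5 degrees

Final answer: 154.5 degrees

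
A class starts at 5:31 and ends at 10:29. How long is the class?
From 5:31 to 10:29:
(10 x 60 + 29) - (5 x 60 + 31) = 629 - 331 = 298 minutes
= 4 hours and 58 minutes

Final answer: 4 hours and 58 minutes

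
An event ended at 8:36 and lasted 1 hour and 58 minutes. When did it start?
Starting time: 8:36 = 516 total minutes past 12:00
Subtracting: 1 hour and 58 minutes = 118 minutes
516 - 118 = 398 minutes
= 6 hours and 38 minutes past 12:00 = 6:38

Final answer: 6:38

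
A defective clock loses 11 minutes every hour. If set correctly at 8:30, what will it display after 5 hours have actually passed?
For every 60 true minutes, the faulty clock advances 60 - 11 = 49 minutes.
True elapsed: 5 hours = 300 minutes.
Faulty clock advances: 300 x 49/60 = 245 minutes (drift: 55 minutes behind).
Shown time: 8:30 + 245 minutes = 12:35.

Final answer: 12:35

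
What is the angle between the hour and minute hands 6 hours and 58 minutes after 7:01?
First find the time 6 hours and 58 minutes after 7:01.
Total minutes: 7 x 60 + 1 + 6 x 60 + 58 = 839.
839 mod 720 = 119 minutes = 1:59.
Now compute the angle at 1:59:
Hour hand: 1 x 30 + 59 x 0.5 = 59.5 degrees
Minute hand: 59 x 6 = 354 degrees
Difference: |59.5 - 354| = 294.5 degrees
Smaller angle: 360 - 294.5 = 65.5 degrees

Final answer: 65.5 degrees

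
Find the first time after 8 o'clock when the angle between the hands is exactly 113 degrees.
At t minutes past 8:00, the hour hand is at 30 x 8 + 0.5t degrees and the minute hand is at 6t degrees.
The smaller angle between them is 113 degrees when |30H - 5.5t| = 113 or |30H - 5.5t| = 247.
With H = 8, solve 30 x 8 - 5.5t = +/- target for each target:
  t = (30 x 8 - 113) / 5.5 = 23.09
  t = (30 x 8 + 113) / 5.5 = 64.18 (outside (0, 60))
  t = (30 x 8 - 247) / 5.5 = -1.27 (outside (0, 60))
  t = (30 x 8 + 247) / 5.5 = 88.55 (outside (0, 60))
Valid solutions in (0, 60): {23.09} minutes.
The first occurrence is t = 23.09 minutes.
The hands form a 113-degree angle at 23.09 minutes past 8:00.

Final answer: 23.09 minutes past 8:00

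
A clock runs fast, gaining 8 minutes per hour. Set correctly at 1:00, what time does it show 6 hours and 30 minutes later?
For every 60 true minutes, the faulty clock advances 60 + 8 = 68 minutes.
True elapsed: 6 hours and 30 minutes = 390 minutes.
Faulty clock advances: 390 x 68/60 = 442 minutes (drift: 52 minutes ahead).
Shown time: 1:00 + 442 minutes = 8:22.

Final answer: 8:22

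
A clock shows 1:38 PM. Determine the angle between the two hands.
Hour hand position: 1 x 30 + 38 x 0.5 = 49 degrees
Minute hand position: 38 x 6 = 228 degrees
Difference: |49 - 228| = 179 degrees
The angle between the hands is 179 degrees

Final answer: 179 degrees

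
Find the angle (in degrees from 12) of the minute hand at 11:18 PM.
The minute hand moves 6 degrees per minute.
At 11:18: 18 x 6 = 108 degrees

Final answer: 108 degrees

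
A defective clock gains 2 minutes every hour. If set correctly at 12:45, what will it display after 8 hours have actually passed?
For every 60 true minutes, the faulty clock advances 60 + 2 = 62 minutes.
True elapsed: 8 hours = 480 minutes.
Faulty clock advances: 480 x 62/60 = 496 minutes (drift: 16 minutes ahead).
Shown time: 12:45 + 496 minutes = 9:01.

Final answer: 9:01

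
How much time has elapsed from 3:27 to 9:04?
From 3:27 to 9:04:
(9 x 60 + 4) - (3 x 60 + 27) = 544 - 207 = 337 minutes
= 5 hours and 37 minutes

Final answer: 5 hours and 37 minutes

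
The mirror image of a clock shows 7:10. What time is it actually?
Reflection across the vertical (12-6) axis maps a hand at angle A degrees to (360 - A) degrees, which sends a reading of T minutes past 12:00 to (720 - T) minutes past 12:00.
Mirror reads 7:10 = 430 minutes past 12:00.
Actual time: (720 - 430) mod 720 = 290 minutes = 4:50.

Final answer: 4:50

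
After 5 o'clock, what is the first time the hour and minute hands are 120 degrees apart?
At t minutes past 5:00, the hour hand is at 30 x 5 + 0.5t degrees and the minute hand is at 6t degrees.
The smaller angle between them is 120 degrees when |30H - 5.5t| = 120 or |30H - 5.5t| = 240.
With H = 5, solve 30 x 5 - 5.5t = +/- target for each target:
  t = (30 x 5 - 120) / 5.5 = 5.45
  t = (30 x 5 + 120) / 5.5 = 49.09
  t = (30 x 5 - 240) / 5.5 = -16.36 (outside (0, 60))
  t = (30 x 5 + 240) / 5.5 = 70.91 (outside (0, 60))
Valid solutions in (0, 60): {5.45, 49.09} minutes.
The first occurrence is t = 5.45 minutes.
The hands form a 120-degree angle at 5.45 minutes past 5:00.

Final answer: 5.45 minutes past 5:00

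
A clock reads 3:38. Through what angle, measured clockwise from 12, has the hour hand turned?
The hour hand moves 30 degrees per hour and 0.5 degrees per minute.
At 3:38: (3) x 30 + 38 x 0.5 = 90 + 19 = 109 degrees

Final answer: 109 degrees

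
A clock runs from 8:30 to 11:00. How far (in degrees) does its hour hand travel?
The hour hand moves 0.5 degrees per minute.
Time elapsed: 11:00 - 8:30 = 150 minutes
Angular displacement: 150 x 0.5 = 75 degrees

Final answer: 75 degrees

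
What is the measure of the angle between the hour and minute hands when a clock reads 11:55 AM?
Hour hand position: 11 x 30 + 55 x 0.5 = 357.5 degrees
Minute hand position: 55 x 6 = 330 degrees
Difference: |357.5 - 330| = 27.5 degrees
The angle between the hands is 27.5 degrees

Final answer: 27.5 degrees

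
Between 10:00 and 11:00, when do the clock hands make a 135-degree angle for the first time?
At t minutes past 10:00, the hour hand is at 30 x 10 + 0.5t degrees and the minute hand is at 6t degrees.
The smaller angle between them is 135 degrees when |30H - 5.5t| = 135 or |30H - 5.5t| = 225.
With H = 10, solve 30 x 10 - 5.5t = +/- target for each target:
  t = (30 x 10 - 135) / 5.5 = 30
  t = (30 x 10 + 135) / 5.5 = 79.09 (outside (0, 60))
  t = (30 x 10 - 225) / 5.5 = 13.64
  t = (30 x 10 + 225) / 5.5 = 95.45 (outside (0, 60))
Valid solutions in (0, 60): {13.64, 30} minutes.
The first occurrence is t = 13.64 minutes.
The hands form a 135-degree angle at 13.64 minutes past 10:00.

Final answer: 13.64 minutes past 10:00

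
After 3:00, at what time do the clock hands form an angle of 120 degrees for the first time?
At t minutes past 3:00, the hour hand is at 30 x 3 + 0.5t degrees and the minute hand is at 6t degrees.
The smaller angle between them is 120 degrees when |30H - 5.5t| = 120 or |30H - 5.5t| = 240.
With H = 3, solve 30 x 3 - 5.5t = +/- target for each target:
  t = (30 x 3 - 120) / 5.5 = -5.45 (outside (0, 60))
  t = (30 x 3 + 120) / 5.5 = 38.18
  t = (30 x 3 - 240) / 5.5 = -27.27 (outside (0, 60))
  t = (30 x 3 + 240) / 5.5 = 60 (outside (0, 60))
Valid solutions in (0, 60): {38.18} minutes.
The first occurrence is t = 38.18 minutes.
The hands form a 120-degree angle at 38.18 minutes past 3:00.

Final answer: 38.18 minutes past 3:00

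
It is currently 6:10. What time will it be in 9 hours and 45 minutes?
Starting time: 6:10
Adding 45 minutes to 10 minutes: 10 + 45 = 55 minutes
Adding 9 hours: 6 + 9 = 15 - 12 = 3
Final time: 3:55

Final answer: 3:55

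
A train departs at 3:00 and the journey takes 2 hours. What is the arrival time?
Starting time: 3:00
Adding 0 minutes to 0 minutes: 0 + 0 = 0 minutes
Adding 2 hours: 3 + 2 = 5
Final time: 5:00

Final answer: 5:00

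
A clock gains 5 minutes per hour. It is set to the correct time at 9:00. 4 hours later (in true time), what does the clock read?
For every 60 true minutes, the faulty clock advances 60 + 5 = 65 minutes.
True elapsed: 4 hours = 240 minutes.
Faulty clock advances: 240 x 65/60 = 260 minutes (drift: 20 minutes ahead).
Shown time: 9:00 + 260 minutes = 1:20.

Final answer: 1:20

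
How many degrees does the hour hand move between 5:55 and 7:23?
The hour hand moves 0.5 degrees per minute.
Time elapsed: 7:23 - 5:55 = 88 minutes
Angular displacement: 88 x 0.5 = 44 degrees

Final answer: 44 degrees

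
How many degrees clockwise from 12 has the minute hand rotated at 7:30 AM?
The minute hand moves 6 degrees per minute.
At 7:30: 30 x 6 = 180 degrees

Final answer: 180 degrees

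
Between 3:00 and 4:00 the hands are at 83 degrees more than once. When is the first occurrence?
At t minutes past 3:00, the hour hand is at 30 x 3 + 0.5t degrees and the minute hand is at 6t degrees.
The smaller angle between them is 83 degrees when |30H - 5.5t| = 83 or |30H - 5.5t| = 277.
With H = 3, solve 30 x 3 - 5.5t = +/- target for each target:
  t = (30 x 3 - 83) / 5.5 = 1.27
  t = (30 x 3 + 83) / 5.5 = 31.45
  t = (30 x 3 - 277) / 5.5 = -34 (outside (0, 60))
  t = (30 x 3 + 277) / 5.5 = 66.73 (outside (0, 60))
Valid solutions in (0, 60): {1.27, 31.45} minutes.
The first occurrence is t = 1.27 minutes.
The hands form a 83-degree angle at 1.27 minutes past 3:00.

Final answer: 1.27 minutes past 3:00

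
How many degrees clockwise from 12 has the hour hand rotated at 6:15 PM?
The hour hand moves 30 degrees per hour and 0.5 degrees per minute.
At 6:15: (6) x 30 + 15 x 0.5 = 180 + 7.5 = 187.5 degrees

Final answer: 187.5 degrees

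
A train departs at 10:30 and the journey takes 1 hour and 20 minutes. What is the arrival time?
Starting time: 10:30
Adding 20 minutes to 30 minutes: 30 + 20 = 50 minutes
Adding 1 hour: 10 + 1 = 11
Final time: 11:50

Final answer: 11:50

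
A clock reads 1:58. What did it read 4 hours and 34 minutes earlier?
Starting time: 1:58 = 118 total minutes past 12:00
Subtracting: 4 hours and 34 minutes = 274 minutes
118 - 274 = -156 (negative, add 12 hours = 720) = 564 minutes
= 9 hours and 24 minutes past 12:00 = 9:24

Final answer: 9:24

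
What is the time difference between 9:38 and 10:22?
From 9:38 to 10:22:
(10 x 60 + 22) - (9 x 60 + 38) = 622 - 578 = 44 minutes
= 44 minutes

Final answer: 44 minutes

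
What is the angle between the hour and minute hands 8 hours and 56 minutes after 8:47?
First find the time 8 hours and 56 minutes after 8:47.
Total minutes: 8 x 60 + 47 + 8 x 60 + 56 = 1063.
1063 mod 720 = 343 minutes = 5:43.
Now compute the angle at 5:43:
Hour hand: 5 x 30 + 43 x 0.5 = 171.5 degrees
Minute hand: 43 x 6 = 258 degrees
Difference: |171.5 - 258| = 86.5 degrees
The angle is 86.5 degrees

Final answer: 86.5 degrees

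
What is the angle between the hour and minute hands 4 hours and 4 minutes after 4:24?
First find the time 4 hours and 4 minutes after 4:24.
Total minutes: 4 x 60 + 24 + 4 x 60 + 4 = 508.
508 mod 720 = 508 minutes = 8:28.
Now compute the angle at 8:28:
Hour hand: 8 x 30 + 28 x 0.5 = 254 degrees
Minute hand: 28 x 6 = 168 degrees
Difference: |254 - 168| = 86 degrees
The angle is 86 degrees

Final answer: 86 degrees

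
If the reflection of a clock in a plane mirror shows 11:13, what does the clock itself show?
Reflection across the vertical (12-6) axis maps a hand at angle A degrees to (360 - A) degrees, which sends a reading of T minutes past 12:00 to (720 - T) minutes past 12:00.
Mirror reads 11:13 = 673 minutes past 12:00.
Actual time: (720 - 673) mod 720 = 47 minutes = 12:47.

Final answer: 12:47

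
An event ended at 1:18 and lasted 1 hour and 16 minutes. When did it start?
Starting time: 1:18 = 78 total minutes past 12:00
Subtracting: 1 hour and 16 minutes = 76 minutes
78 - 76 = 2 minutes
= 2 minutes past 12:00 = 12:02

Final answer: 12:02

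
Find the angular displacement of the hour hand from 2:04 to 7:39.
The hour hand moves 0.5 degrees per minute.
Time elapsed: 7:39 - 2:04 = 335 minutes
Angular displacement: 335 x 0.5 = 167.5 degrees

Final answer: 167.5 degrees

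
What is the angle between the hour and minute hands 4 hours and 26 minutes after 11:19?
First find the time 4 hours and 26 minutes after 11:19.
Total minutes: 11 x 60 + 19 + 4 x 60 + 26 = 945.
945 mod 720 = 225 minutes = 3:45.
Now compute the angle at 3:45:
Hour hand: 3 x 30 + 45 x 0.5 = 112.5 degrees
Minute hand: 45 x 6 = 270 degrees
Difference: |112.5 - 270| = 157.5 degrees
The angle is 157.5 degrees

Final answer: 157.5 degrees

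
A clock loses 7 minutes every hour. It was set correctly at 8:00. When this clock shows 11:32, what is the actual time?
For every 60 true minutes, the faulty clock advances 53 minutes, so 1 faulty-clock minute corresponds to 60/53 true minutes.
From 8:00 to 11:32 on the faulty dial is 212 minutes.
True elapsed: 212 x 60/53 = 240 minutes = 4 hours.
True time: 8:00 + 4 hours = 12:00.

Final answer: 12:00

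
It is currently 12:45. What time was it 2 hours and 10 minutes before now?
Starting time: 12:45 = 45 total minutes past 12:00
Subtracting: 2 hours and 10 minutes = 130 minutes
45 - 130 = -85 (negative, add 12 hours = 720) = 635 minutes
= 10 hours and 35 minutes past 12:00 = 10:35

Final answer: 10:35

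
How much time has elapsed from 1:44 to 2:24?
From 1:44 to 2:24:
(2 x 60 + 24) - (1 x 60 + 44) = 144 - 104 = 40 minutes
= 40 minutes

Final answer: 40 minutes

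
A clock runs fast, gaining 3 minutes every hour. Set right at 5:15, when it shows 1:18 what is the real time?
For every 60 true minutes, the faulty clock advances 63 minutes, so 1 faulty-clock minute corresponds to 60/63 true minutes.
From 5:15 to 1:18 on the faulty dial is 483 minutes.
True elapsed: 483 x 60/63 = 460 minutes = 7 hours and 40 minutes.
True time: 5:15 + 7 hours and 40 minutes = 12:55.

Final answer: 12:55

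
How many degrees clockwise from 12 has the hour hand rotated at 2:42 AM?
The hour hand moves 30 degrees per hour and 0.5 degrees per minute.
At 2:42: (2) x 30 + 42 x 0.5 = 60 + 21 = 81 degrees

Final answer: 81 degrees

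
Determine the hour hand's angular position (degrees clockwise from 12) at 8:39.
The hour hand moves 30 degrees per hour and 0.5 degrees per minute.
At 8:39: (8) x 30 + 39 x 0.5 = 240 + 19.5 = 259.5 degrees

Final answer: 259.5 degrees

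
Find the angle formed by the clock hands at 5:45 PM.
Hour hand position: 5 x 30 + 45 x 0.5 = 172.5 degrees
Minute hand position: 45 x 6 = 270 degrees
Difference: |172.5 - 270| = 97.5 degrees
The angle between the hands is 97.5 degrees

Final answer: 97.5 degrees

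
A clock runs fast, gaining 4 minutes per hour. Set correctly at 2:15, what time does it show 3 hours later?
For every 60 true minutes, the faulty clock advances 60 + 4 = 64 minutes.
True elapsed: 3 hours = 180 minutes.
Faulty clock advances: 180 x 64/60 = 192 minutes (drift: 12 minutes ahead).
Shown time: 2:15 + 192 minutes = 5:27.

Final answer: 5:27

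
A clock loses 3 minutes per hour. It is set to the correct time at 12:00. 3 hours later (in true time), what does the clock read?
For every 60 true minutes, the faulty clock advances 60 - 3 = 57 minutes.
True elapsed: 3 hours = 180 minutes.
Faulty clock advances: 180 x 57/60 = 171 minutes (drift: 9 minutes behind).
Shown time: 12:00 + 171 minutes = 2:51.

Final answer: 2:51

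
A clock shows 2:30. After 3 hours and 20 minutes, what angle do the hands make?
First find the time 3 hours and 20 minutes after 2:30.
Total minutes: 2 x 60 + 30 + 3 x 60 + 20 = 350.
350 mod 720 = 350 minutes = 5:50.
Now compute the angle at 5:50:
Hour hand: 5 x 30 + 50 x 0.5 = 175 degrees
Minute hand: 50 x 6 = 300 degrees
Difference: |175 - 300| = 125 degrees
The angle is 125 degrees

Final answer: 125 degrees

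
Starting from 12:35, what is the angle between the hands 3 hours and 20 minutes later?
First find the time 3 hours and 20 minutes after 12:35.
Total minutes: 12 x 60 + 35 + 3 x 60 + 20 = 955.
955 mod 720 = 235 minutes = 3:55.
Now compute the angle at 3:55:
Hour hand: 3 x 30 + 55 x 0.5 = 117.5 degrees
Minute hand: 55 x 6 = 330 degrees
Difference: |117.5 - 330| = 212.5 degrees
Smaller angle: 360 - 212.5 = 147.5 degrees

Final answer: 147.5 degrees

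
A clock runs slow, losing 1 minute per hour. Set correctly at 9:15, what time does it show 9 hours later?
For every 60 true minutes, the faulty clock advances 60 - 1 = 59 minutes.
True elapsed: 9 hours = 540 minutes.
Faulty clock advances: 540 x 59/60 = 531 minutes (drift: 9 minutes behind).
Shown time: 9:15 + 531 minutes = 6:06.

Final answer: 6:06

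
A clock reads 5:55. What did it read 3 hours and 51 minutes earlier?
Starting time: 5:55 = 355 total minutes past 12:00
Subtracting: 3 hours and 51 minutes = 231 minutes
355 - 231 = 124 minutes
= 2 hours and 4 minutes past 12:00 = 2:04

Final answer: 2:04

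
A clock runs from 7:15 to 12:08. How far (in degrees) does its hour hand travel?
The hour hand moves 0.5 degrees per minute.
Time elapsed: 12:08 - 7:15 = 293 minutes
Angular displacement: 293 x 0.5 = 146.5 degrees

Final answer: 146.5 degrees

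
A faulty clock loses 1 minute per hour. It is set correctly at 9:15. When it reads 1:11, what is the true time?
For every 60 true minutes, the faulty clock advances 59 minutes, so 1 faulty-clock minute corresponds to 60/59 true minutes.
From 9:15 to 1:11 on the faulty dial is 236 minutes.
True elapsed: 236 x 60/59 = 240 minutes = 4 hours.
True time: 9:15 + 4 hours = 1:15.

Final answer: 1:15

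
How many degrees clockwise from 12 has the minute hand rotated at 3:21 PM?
The minute hand moves 6 degrees per minute.
At 3:21: 21 x 6 = 126 degrees

Final answer: 126 degrees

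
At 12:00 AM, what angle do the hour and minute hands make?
Hour hand position: 0 x 30 + 0 x 0.5 = 0 degrees
Minute hand position: 0 x 6 = 0 degrees
Difference: |0 - 0| = 0 degrees
The angle between the hands is 0 degrees

Final answer: 0 degrees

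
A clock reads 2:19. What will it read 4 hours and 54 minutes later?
Starting time: 2:19
Adding 54 minutes to 19 minutes: 19 + 54 = 73 minutes = 1 hour and 13 minutes
Adding 4 hours: 2 + 4 + 1 (carry) = 7
Final time: 7:13

Final answer: 7:13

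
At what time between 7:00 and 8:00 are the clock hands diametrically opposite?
For hands to be 180 degrees apart: |30H - 5.5t| = 180
With H = 7: t = (30 x 7 + 180)/5.5 = 70.91 or t = (30 x 7 - 180)/5.5 = 5.45
First valid solution (0 < t < 60): t = 5.45 minutes
The hands are opposite at 5.45 minutes past 7:00.

Final answer: 5.45 minutes past 7:00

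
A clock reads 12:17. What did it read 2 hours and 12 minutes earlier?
Starting time: 12:17 = 17 total minutes past 12:00
Subtracting: 2 hours and 12 minutes = 132 minutes
17 - 132 = -115 (negative, add 12 hours = 720) = 605 minutes
= 10 hours and 5 minutes past 12:00 = 10:05

Final answer: 10:05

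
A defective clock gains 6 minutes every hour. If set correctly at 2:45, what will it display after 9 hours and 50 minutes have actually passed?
For every 60 true minutes, the faulty clock advances 60 + 6 = 66 minutes.
True elapsed: 9 hours and 50 minutes = 590 minutes.
Faulty clock advances: 590 x 66/60 = 649 minutes (drift: 59 minutes ahead).
Shown time: 2:45 + 649 minutes = 1:34.

Final answer: 1:34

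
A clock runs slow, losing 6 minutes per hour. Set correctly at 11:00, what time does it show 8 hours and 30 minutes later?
For every 60 true minutes, the faulty clock advances 60 - 6 = 54 minutes.
True elapsed: 8 hours and 30 minutes = 510 minutes.
Faulty clock advances: 510 x 54/60 = 459 minutes (drift: 51 minutes behind).
Shown time: 11:00 + 459 minutes = 6:39.

Final answer: 6:39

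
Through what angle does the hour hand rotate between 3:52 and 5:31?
The hour hand moves 0.5 degrees per minute.
Time elapsed: 5:31 - 3:52 = 99 minutes
Angular displacement: 99 x 0.5 = 49.5 degrees

Final answer: 49.5 degrees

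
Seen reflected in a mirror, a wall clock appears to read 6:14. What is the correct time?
Reflection across the vertical (12-6) axis maps a hand at angle A degrees to (360 - A) degrees, which sends a reading of T minutes past 12:00 to (720 - T) minutes past 12:00.
Mirror reads 6:14 = 374 minutes past 12:00.
Actual time: (720 - 374) mod 720 = 346 minutes = 5:46.

Final answer: 5:46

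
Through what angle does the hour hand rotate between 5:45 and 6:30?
The hour hand moves 0.5 degrees per minute.
Time elapsed: 6:30 - 5:45 = 45 minutes
Angular displacement: 45 x 0.5 = 22.5 degrees

Final answer: 22.5 degrees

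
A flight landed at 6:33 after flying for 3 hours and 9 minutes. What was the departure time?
Starting time: 6:33 = 393 total minutes past 12:00
Subtracting: 3 hours and 9 minutes = 189 minutes
393 - 189 = 204 minutes
= 3 hours and 24 minutes past 12:00 = 3:24

Final answer: 3:24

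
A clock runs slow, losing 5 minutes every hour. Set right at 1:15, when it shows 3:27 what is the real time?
For every 60 true minutes, the faulty clock advances 55 minutes, so 1 faulty-clock minute corresponds to 60/55 true minutes.
From 1:15 to 3:27 on the faulty dial is 132 minutes.
True elapsed: 132 x 60/55 = 144 minutes = 2 hours and 24 minutes.
True time: 1:15 + 2 hours and 24 minutes = 3:39.

Final answer: 3:39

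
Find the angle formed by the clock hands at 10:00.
Hour hand position: 10 x 30 + 0 x 0.5 = 300 degrees
Minute hand position: 0 x 6 = 0 degrees
Difference: |300 - 0| = 300 degrees
Since 300 > 180, the smaller angle is 360 - 300 = 60 degrees

Final answer: 60 degrees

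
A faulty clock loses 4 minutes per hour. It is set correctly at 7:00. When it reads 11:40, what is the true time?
For every 60 true minutes, the faulty clock advances 56 minutes, so 1 faulty-clock minute corresponds to 60/56 true minutes.
From 7:00 to 11:40 on the faulty dial is 280 minutes.
True elapsed: 280 x 60/56 = 300 minutes = 5 hours.
True time: 7:00 + 5 hours = 12:00.

Final answer: 12:00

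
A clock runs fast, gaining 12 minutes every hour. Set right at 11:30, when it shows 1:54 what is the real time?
For every 60 true minutes, the faulty clock advances 72 minutes, so 1 faulty-clock minute corresponds to 60/72 true minutes.
From 11:30 to 1:54 on the faulty dial is 144 minutes.
True elapsed: 144 x 60/72 = 120 minutes = 2 hours.
True time: 11:30 + 2 hours = 1:30.

Final answer: 1:30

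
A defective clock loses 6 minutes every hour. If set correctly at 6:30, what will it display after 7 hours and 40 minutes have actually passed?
For every 60 true minutes, the faulty clock advances 60 - 6 = 54 minutes.
True elapsed: 7 hours and 40 minutes = 460 minutes.
Faulty clock advances: 460 x 54/60 = 414 minutes (drift: 46 minutes behind).
Shown time: 6:30 + 414 minutes = 1:24.

Final answer: 1:24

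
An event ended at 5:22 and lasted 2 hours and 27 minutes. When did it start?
Starting time: 5:22 = 322 total minutes past 12:00
Subtracting: 2 hours and 27 minutes = 147 minutes
322 - 147 = 175 minutes
= 2 hours and 55 minutes past 12:00 = 2:55

Final answer: 2:55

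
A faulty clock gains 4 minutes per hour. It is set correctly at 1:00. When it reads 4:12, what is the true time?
For every 60 true minutes, the faulty clock advances 64 minutes, so 1 faulty-clock minute corresponds to 60/64 true minutes.
From 1:00 to 4:12 on the faulty dial is 192 minutes.
True elapsed: 192 x 60/64 = 180 minutes = 3 hours.
True time: 1:00 + 3 hours = 4:00.

Final answer: 4:00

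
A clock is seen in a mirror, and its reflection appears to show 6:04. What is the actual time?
Reflection across the vertical (12-6) axis maps a hand at angle A degrees to (360 - A) degrees, which sends a reading of T minutes past 12:00 to (720 - T) minutes past 12:00.
Mirror reads 6:04 = 364 minutes past 12:00.
Actual time: (720 - 364) mod 720 = 356 minutes = 5:56.

Final answer: 5:56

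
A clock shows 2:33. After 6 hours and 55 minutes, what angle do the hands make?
First find the time 6 hours and 55 minutes after 2:33.
Total minutes: 2 x 60 + 33 + 6 x 60 + 55 = 568.
568 mod 720 = 568 minutes = 9:28.
Now compute the angle at 9:28:
Hour hand: 9 x 30 + 28 x 0.5 = 284 degrees
Minute hand: 28 x 6 = 168 degrees
Difference: |284 - 168| = 116 degrees
The angle is 116 degrees

Final answer: 116 degrees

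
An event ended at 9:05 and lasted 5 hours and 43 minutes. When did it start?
Starting time: 9:05 = 545 total minutes past 12:00
Subtracting: 5 hours and 43 minutes = 343 minutes
545 - 343 = 202 minutes
= 3 hours and 22 minutes past 12:00 = 3:22

Final answer: 3:22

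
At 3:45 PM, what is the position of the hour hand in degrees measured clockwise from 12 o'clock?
The hour hand moves 30 degrees per hour and 0.5 degrees per minute.
At 3:45: (3) x 30 + 45 x 0.5 = 90 + 22.5 = 112.5 degrees

Final answer: 112.5 degrees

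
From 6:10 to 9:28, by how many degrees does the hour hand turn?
The hour hand moves 0.5 degrees per minute.
Time elapsed: 9:28 - 6:10 = 198 minutes
Angular displacement: 198 x 0.5 = 99 degrees

Final answer: 99 degrees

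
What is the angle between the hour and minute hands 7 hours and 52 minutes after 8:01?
First find the time 7 hours and 52 minutes after 8:01.
Total minutes: 8 x 60 + 1 + 7 x 60 + 52 = 953.
953 mod 720 = 233 minutes = 3:53.
Now compute the angle at 3:53:
Hour hand: 3 x 30 + 53 x 0.5 = 116.5 degrees
Minute hand: 53 x 6 = 318 degrees
Difference: |116.5 - 318| = 201.5 degrees
Smaller angle: 360 - 201.5 = 158.5 degrees

Final answer: 158.5 degrees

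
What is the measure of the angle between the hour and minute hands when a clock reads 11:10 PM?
Hour hand position: 11 x 30 + 10 x 0.5 = 335 degrees
Minute hand position: 10 x 6 = 60 degrees
Difference: |335 - 60| = 275 degrees
Since 275 > 180, the smaller angle is 360 - 275 = 85 degrees

Final answer: 85 degrees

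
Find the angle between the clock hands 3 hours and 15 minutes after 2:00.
First find the time 3 hours and 15 minutes after 2:00.
Total minutes: 2 x 60 + 0 + 3 x 60 + 15 = 315.
315 mod 720 = 315 minutes = 5:15.
Now compute the angle at 5:15:
Hour hand: 5 x 30 + 15 x 0.5 = 157.5 degrees
Minute hand: 15 x 6 = 90 degrees
Difference: |157.5 - 90| = 67.5 degrees
The angle is 67.5 degrees

Final answer: 67.5 degrees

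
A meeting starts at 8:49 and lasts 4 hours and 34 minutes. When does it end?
Starting time: 8:49
Adding 34 minutes to 49 minutes: 49 + 34 = 83 minutes = 1 hour and 23 minutes
Adding 4 hours: 8 + 4 + 1 (carry) = 13 - 12 = 1
Final time: 1:23

Final answer: 1:23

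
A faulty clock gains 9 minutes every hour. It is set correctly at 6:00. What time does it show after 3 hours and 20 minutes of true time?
For every 60 true minutes, the faulty clock advances 60 + 9 = 69 minutes.
True elapsed: 3 hours and 20 minutes = 200 minutes.
Faulty clock advances: 200 x 69/60 = 230 minutes (drift: 30 minutes ahead).
Shown time: 6:00 + 230 minutes = 9:50.

Final answer: 9:50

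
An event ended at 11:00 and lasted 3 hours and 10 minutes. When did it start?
Starting time: 11:00 = 660 total minutes past 12:00
Subtracting: 3 hours and 10 minutes = 190 minutes
660 - 190 = 470 minutes
= 7 hours and 50 minutes past 12:00 = 7:50

Final answer: 7:50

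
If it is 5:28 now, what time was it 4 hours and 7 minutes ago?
Starting time: 5:28 = 328 total minutes past 12:00
Subtracting: 4 hours and 7 minutes = 247 minutes
328 - 247 = 81 minutes
= 1 hour and 21 minutes past 12:00 = 1:21

Final answer: 1:21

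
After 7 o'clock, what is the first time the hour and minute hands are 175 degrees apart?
At t minutes past 7:00, the hour hand is at 30 x 7 + 0.5t degrees and the minute hand is at 6t degrees.
The smaller angle between them is 175 degrees when |30H - 5.5t| = 175 or |30H - 5.5t| = 185.
With H = 7, solve 30 x 7 - 5.5t = +/- target for each target:
  t = (30 x 7 - 175) / 5.5 = 6.36
  t = (30 x 7 + 175) / 5.5 = 70 (outside (0, 60))
  t = (30 x 7 - 185) / 5.5 = 4.55
  t = (30 x 7 + 185) / 5.5 = 71.82 (outside (0, 60))
Valid solutions in (0, 60): {4.55, 6.36} minutes.
The first occurrence is t = 4.55 minutes.
The hands form a 175-degree angle at 4.55 minutes past 7:00.

Final answer: 4.55 minutes past 7:00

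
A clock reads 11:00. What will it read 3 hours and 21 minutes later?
Starting time: 11:00
Adding 21 minutes to 0 minutes: 0 + 21 = 21 minutes
Adding 3 hours: 11 + 3 = 14 - 12 = 2
Final time: 2:21

Final answer: 2:21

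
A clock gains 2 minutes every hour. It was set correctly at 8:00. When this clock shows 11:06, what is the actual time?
For every 60 true minutes, the faulty clock advances 62 minutes, so 1 faulty-clock minute corresponds to 60/62 true minutes.
From 8:00 to 11:06 on the faulty dial is 186 minutes.
True elapsed: 186 x 60/62 = 180 minutes = 3 hours.
True time: 8:00 + 3 hours = 11:00.

Final answer: 11:00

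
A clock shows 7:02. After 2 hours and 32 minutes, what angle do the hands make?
First find the time 2 hours and 32 minutes after 7:02.
Total minutes: 7 x 60 + 2 + 2 x 60 + 32 = 574.
574 mod 720 = 574 minutes = 9:34.
Now compute the angle at 9:34:
Hour hand: 9 x 30 + 34 x 0.5 = 287 degrees
Minute hand: 34 x 6 = 204 degrees
Difference: |287 - 204| = 83 degrees
The angle is 83 degrees

Final answer: 83 degrees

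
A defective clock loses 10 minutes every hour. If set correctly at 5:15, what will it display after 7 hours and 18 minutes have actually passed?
For every 60 true minutes, the faulty clock advances 60 - 10 = 50 minutes.
True elapsed: 7 hours and 18 minutes = 438 minutes.
Faulty clock advances: 438 x 50/60 = 365 minutes (drift: 73 minutes behind).
Shown time: 5:15 + 365 minutes = 11:20.

Final answer: 11:20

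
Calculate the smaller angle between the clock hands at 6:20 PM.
Hour hand position: 6 x 30 + 20 x 0.5 = 190 degrees
Minute hand position: 20 x 6 = 120 degrees
Difference: |190 - 120| = 70 degrees
The angle between the hands is 70 degrees

Final answer: 70 degrees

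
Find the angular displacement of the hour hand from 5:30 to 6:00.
The hour hand moves 0.5 degrees per minute.
Time elapsed: 6:00 - 5:30 = 30 minutes
Angular displacement: 30 x 0.5 = 15 degrees

Final answer: 15 degrees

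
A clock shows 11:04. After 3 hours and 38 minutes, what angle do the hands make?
First find the time 3 hours and 38 minutes after 11:04.
Total minutes: 11 x 60 + 4 + 3 x 60 + 38 = 882.
882 mod 720 = 162 minutes = 2:42.
Now compute the angle at 2:42:
Hour hand: 2 x 30 + 42 x 0.5 = 81 degrees
Minute hand: 42 x 6 = 252 degrees
Difference: |81 - 252| = 171 degrees
The angle is 171 degrees

Final answer: 171 degrees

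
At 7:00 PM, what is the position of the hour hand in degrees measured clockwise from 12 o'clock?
The hour hand moves 30 degrees per hour and 0.5 degrees per minute.
At 7:00: (7) x 30 + 0 x 0.5 = 210 + 0 = 210 degrees

Final answer: 210 degrees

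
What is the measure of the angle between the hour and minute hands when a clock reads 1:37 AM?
Hour hand position: 1 x 30 + 37 x 0.5 = 48.5 degrees
Minute hand position: 37 x 6 = 222 degrees
Difference: |48.5 - 222| = 173.5 degrees
The angle between the hands is 173.5 degrees

Final answer: 173.5 degrees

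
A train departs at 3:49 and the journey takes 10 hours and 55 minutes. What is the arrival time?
Starting time: 3:49
Adding 55 minutes to 49 minutes: 49 + 55 = 104 minutes = 1 hour and 44 minutes
Adding 10 hours: 3 + 10 + 1 (carry) = 14 - 12 = 2
Final time: 2:44

Final answer: 2:44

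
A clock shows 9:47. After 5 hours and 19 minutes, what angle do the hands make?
First find the time 5 hours and 19 minutes after 9:47.
Total minutes: 9 x 60 + 47 + 5 x 60 + 19 = 906.
906 mod 720 = 186 minutes = 3:06.
Now compute the angle at 3:06:
Hour hand: 3 x 30 + 6 x 0.5 = 93 degrees
Minute hand: 6 x 6 = 36 degrees
Difference: |93 - 36| = 57 degrees
The angle is 57 degrees

Final answer: 57 degrees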